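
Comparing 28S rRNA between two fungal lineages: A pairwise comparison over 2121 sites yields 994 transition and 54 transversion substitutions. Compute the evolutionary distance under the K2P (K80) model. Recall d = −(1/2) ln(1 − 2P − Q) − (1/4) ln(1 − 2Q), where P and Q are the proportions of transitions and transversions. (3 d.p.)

P = 994/2121 ≈ 0.468647 and Q = 54/2121 ≈ 0.02546.
Under the Kimura two-parameter model, d = −½ ln(1 − 2P − Q) − ¼ ln(1 − 2Q).
1 − 2P − Q = 0.037246, giving −½ ln(0.037246) = 1.645105.
1 − 2Q = 0.94908, giving −¼ ln(0.94908) = 0.013066.
d = 1.645105 + 0.013066 = 1.658171.

1.658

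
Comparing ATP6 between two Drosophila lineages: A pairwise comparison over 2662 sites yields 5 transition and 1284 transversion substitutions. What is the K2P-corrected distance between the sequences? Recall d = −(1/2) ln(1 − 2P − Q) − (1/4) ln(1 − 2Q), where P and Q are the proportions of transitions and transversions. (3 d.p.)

1.169

P = 5/2662 ≈ 0.001878 and Q = 1284/2662 ≈ 0.482344.
Under the Kimura two-parameter model, d = −½ ln(1 − 2P − Q) − ¼ ln(1 − 2Q).
1 − 2P − Q = 0.5139, giving −½ ln(0.5139) = 0.332863.
1 − 2Q = 0.035312, giving −¼ ln(0.035312) = 0.835883.
d = 0.332863 + 0.835883 = 1.168746.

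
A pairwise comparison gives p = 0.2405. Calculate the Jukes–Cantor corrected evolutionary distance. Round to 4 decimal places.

d = −(3/4) ln(1 − 4p/3) = −0.75 ln(1 − 0.320667) = −0.75 ln(0.679333)
  = −0.75 × (-0.386644) = 0.289983 substitutions/site.

0.2900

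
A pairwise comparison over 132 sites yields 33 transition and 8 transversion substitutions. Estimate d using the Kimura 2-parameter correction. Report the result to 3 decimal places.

0.443

P = 33/132 = 0.25 and Q = 8/132 ≈ 0.060606.
Under the Kimura two-parameter model, d = −½ ln(1 − 2P − Q) − ¼ ln(1 − 2Q).
1 − 2P − Q = 0.439394, giving −½ ln(0.439394) = 0.411179.
1 − 2Q = 0.878788, giving −¼ ln(0.878788) = 0.032303.
d = 0.411179 + 0.032303 = 0.443482.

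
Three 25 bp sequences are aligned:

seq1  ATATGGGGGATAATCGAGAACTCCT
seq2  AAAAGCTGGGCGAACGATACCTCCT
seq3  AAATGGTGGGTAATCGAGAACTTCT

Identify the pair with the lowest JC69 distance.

seq1–seq2: 10/25 differ, p = 0.400, d = 0.572.
seq1–seq3: 4/25 differ, p = 0.160, d = 0.180.
seq2–seq3: 8/25 differ, p = 0.320, d = 0.417.
The smallest distance is between seq1 and seq3.

seq1 and seq3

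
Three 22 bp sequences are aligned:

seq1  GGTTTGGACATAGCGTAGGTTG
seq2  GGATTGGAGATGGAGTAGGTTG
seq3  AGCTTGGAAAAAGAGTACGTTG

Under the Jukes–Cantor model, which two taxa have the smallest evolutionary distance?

seq1 and seq2

seq1–seq2: 4/22 differ, p = 0.182, d = 0.208.
seq1–seq3: 6/22 differ, p = 0.273, d = 0.339.
seq2–seq3: 6/22 differ, p = 0.273, d = 0.339.
The smallest distance is between seq1 and seq2.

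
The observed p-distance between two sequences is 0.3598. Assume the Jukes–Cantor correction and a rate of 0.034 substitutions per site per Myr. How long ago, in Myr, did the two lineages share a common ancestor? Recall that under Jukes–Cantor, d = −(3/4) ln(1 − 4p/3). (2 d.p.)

7.21

d = −(3/4) ln(1 − 4p/3) = −0.75 ln(1 − 0.479733) = −0.75 ln(0.520267)
  = −0.75 × (-0.653413) = 0.490060 substitutions/site.
Under a molecular clock d = 2μt, so t = d/(2μ) = 0.490060 / (2 × 0.034) = 7.21 Myr.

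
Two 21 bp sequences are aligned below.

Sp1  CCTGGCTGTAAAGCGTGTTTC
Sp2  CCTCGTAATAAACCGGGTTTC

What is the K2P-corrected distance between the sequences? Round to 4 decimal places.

0.3597

Of 21 sites, 2 differences are transitions and 4 are transversions, so P = 2/21 ≈ 0.095238 and Q = 4/21 ≈ 0.190476.
Under the Kimura two-parameter model, d = −½ ln(1 − 2P − Q) − ¼ ln(1 − 2Q).
1 − 2P − Q = 0.619048, giving −½ ln(0.619048) = 0.239786.
1 − 2Q = 0.619048, giving −¼ ln(0.619048) = 0.119893.
d = 0.239786 + 0.119893 = 0.359679.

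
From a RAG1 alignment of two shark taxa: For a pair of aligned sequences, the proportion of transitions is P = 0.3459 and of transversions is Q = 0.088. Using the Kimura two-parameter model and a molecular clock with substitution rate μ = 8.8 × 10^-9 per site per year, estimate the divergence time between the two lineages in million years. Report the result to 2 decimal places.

45.74

Under the Kimura two-parameter model, d = −½ ln(1 − 2P − Q) − ¼ ln(1 − 2Q).
1 − 2P − Q = 0.2202, giving −½ ln(0.2202) = 0.756610.
1 − 2Q = 0.824, giving −¼ ln(0.824) = 0.048396.
d = 0.756610 + 0.048396 = 0.805006.
Under a molecular clock d = 2μt, so t = d/(2μ) = 0.805006 / (2 × 8.8 × 10^-9) = 45.74 million years.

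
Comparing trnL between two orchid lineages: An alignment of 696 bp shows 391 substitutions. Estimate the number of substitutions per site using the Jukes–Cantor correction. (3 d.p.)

p = 391/696 ≈ 0.561782.
d = −(3/4) ln(1 − 4p/3) = −0.75 ln(1 − 0.749043) = −0.75 ln(0.250957)
  = −0.75 × (-1.382474) = 1.036856 substitutions/site.

1.037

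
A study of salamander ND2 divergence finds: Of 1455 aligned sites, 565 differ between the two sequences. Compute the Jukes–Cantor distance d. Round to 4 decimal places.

p = 565/1455 ≈ 0.388316.
d = −(3/4) ln(1 − 4p/3) = −0.75 ln(1 − 0.517755) = −0.75 ln(0.482245)
  = −0.75 × (-0.729303) = 0.546977 substitutions/site.

0.5470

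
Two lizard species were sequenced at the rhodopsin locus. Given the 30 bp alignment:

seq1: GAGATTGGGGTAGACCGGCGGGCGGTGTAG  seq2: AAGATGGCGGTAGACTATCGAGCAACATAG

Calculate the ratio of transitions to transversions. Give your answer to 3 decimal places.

2.667

Transitions are A↔G and C↔T; transversions are all other mismatches.
Transitions: 8. Transversions: 3.
R = 8/3 = 2.666666… ≈ 2.667 (to 3 d.p.).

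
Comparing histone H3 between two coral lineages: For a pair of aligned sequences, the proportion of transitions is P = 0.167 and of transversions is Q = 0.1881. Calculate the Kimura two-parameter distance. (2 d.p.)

Under the Kimura two-parameter model, d = −½ ln(1 − 2P − Q) − ¼ ln(1 − 2Q).
1 − 2P − Q = 0.4779, giving −½ ln(0.4779) = 0.369177.
1 − 2Q = 0.6238, giving −¼ ln(0.6238) = 0.117981.
d = 0.369177 + 0.117981 = 0.487158.

0.49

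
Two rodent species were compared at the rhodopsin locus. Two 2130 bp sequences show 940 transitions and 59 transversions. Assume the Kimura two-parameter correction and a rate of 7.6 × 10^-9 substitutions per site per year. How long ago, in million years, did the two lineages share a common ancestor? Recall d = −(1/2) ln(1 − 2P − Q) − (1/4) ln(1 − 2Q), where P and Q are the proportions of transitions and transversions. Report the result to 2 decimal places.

P = 940/2130 ≈ 0.441315 and Q = 59/2130 ≈ 0.0277.
Under the Kimura two-parameter model, d = −½ ln(1 − 2P − Q) − ¼ ln(1 − 2Q).
1 − 2P − Q = 0.08967, giving −½ ln(0.08967) = 1.205810.
1 − 2Q = 0.9446, giving −¼ ln(0.9446) = 0.014248.
d = 1.205810 + 0.014248 = 1.220058.
Under a molecular clock d = 2μt, so t = d/(2μ) = 1.220058 / (2 × 7.6 × 10^-9) = 80.27 million years.

80.27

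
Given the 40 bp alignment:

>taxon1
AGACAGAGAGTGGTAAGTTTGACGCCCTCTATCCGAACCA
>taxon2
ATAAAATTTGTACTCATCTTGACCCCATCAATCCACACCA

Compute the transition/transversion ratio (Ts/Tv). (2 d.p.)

0.33

Transitions are A↔G and C↔T; transversions are all other mismatches.
Transitions: 4. Transversions: 12.
R = 4/12 = 0.333333… ≈ 0.33 (to 2 d.p.).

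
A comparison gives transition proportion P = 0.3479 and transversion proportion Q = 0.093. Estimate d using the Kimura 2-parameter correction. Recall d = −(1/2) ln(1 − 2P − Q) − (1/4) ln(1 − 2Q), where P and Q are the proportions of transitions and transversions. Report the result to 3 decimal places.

0.829

Under the Kimura two-parameter model, d = −½ ln(1 − 2P − Q) − ¼ ln(1 − 2Q).
1 − 2P − Q = 0.2112, giving −½ ln(0.2112) = 0.777475.
1 − 2Q = 0.814, giving −¼ ln(0.814) = 0.051449.
d = 0.777475 + 0.051449 = 0.828924.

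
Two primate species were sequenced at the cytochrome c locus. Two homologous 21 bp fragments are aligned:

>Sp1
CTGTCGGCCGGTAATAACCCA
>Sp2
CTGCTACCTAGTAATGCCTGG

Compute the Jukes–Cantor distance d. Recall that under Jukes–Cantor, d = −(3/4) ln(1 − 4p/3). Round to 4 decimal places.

0.8990

The sequences differ at 11 of 21 sites, so p = 11/21 ≈ 0.52381.
d = −(3/4) ln(1 − 4p/3) = −0.75 ln(1 − 0.698413) = −0.75 ln(0.301587)
  = −0.75 × (-1.198697) = 0.899023 substitutions/site.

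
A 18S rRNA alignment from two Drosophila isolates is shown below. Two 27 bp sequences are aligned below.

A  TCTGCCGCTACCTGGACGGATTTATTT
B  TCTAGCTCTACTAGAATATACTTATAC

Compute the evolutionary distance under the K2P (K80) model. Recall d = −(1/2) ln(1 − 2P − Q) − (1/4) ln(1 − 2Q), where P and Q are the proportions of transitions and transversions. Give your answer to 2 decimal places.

Of 27 sites, 7 differences are transitions and 5 are transversions, so P = 7/27 ≈ 0.259259 and Q = 5/27 ≈ 0.185185.
Under the Kimura two-parameter model, d = −½ ln(1 − 2P − Q) − ¼ ln(1 − 2Q).
1 − 2P − Q = 0.296297, giving −½ ln(0.296297) = 0.608196.
1 − 2Q = 0.62963, giving −¼ ln(0.62963) = 0.115656.
d = 0.608196 + 0.115656 = 0.723852.

0.72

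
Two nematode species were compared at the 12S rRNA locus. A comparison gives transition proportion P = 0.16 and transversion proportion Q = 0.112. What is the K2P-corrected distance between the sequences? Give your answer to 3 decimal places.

0.346

Under the Kimura two-parameter model, d = −½ ln(1 − 2P − Q) − ¼ ln(1 − 2Q).
1 − 2P − Q = 0.568, giving −½ ln(0.568) = 0.282817.
1 − 2Q = 0.776, giving −¼ ln(0.776) = 0.063401.
d = 0.282817 + 0.063401 = 0.346218.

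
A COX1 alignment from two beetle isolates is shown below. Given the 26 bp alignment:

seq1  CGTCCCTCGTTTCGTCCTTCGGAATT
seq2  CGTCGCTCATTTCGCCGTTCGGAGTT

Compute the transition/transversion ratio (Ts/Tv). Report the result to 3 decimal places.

Transitions are A↔G and C↔T; transversions are all other mismatches.
Transitions: 3. Transversions: 2.
R = 3/2 = 1.500.

1.500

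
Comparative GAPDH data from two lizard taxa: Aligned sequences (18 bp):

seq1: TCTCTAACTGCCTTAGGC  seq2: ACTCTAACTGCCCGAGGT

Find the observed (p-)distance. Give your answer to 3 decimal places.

0.222

The sequences differ at 4 of 18 positions (sites 1, 13, 14, 18).
p = 4/18 = 0.222222… ≈ 0.222 (to 3 d.p.).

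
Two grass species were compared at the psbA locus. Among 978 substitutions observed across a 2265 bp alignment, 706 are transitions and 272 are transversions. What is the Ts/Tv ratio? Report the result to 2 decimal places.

2.60

R = 706/272 = 2.595588… ≈ 2.60 (to 2 d.p.).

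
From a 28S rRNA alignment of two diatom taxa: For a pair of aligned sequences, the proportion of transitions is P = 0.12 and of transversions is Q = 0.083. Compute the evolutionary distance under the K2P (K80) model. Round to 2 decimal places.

0.24

Under the Kimura two-parameter model, d = −½ ln(1 − 2P − Q) − ¼ ln(1 − 2Q).
1 − 2P − Q = 0.677, giving −½ ln(0.677) = 0.195042.
1 − 2Q = 0.834, giving −¼ ln(0.834) = 0.045380.
d = 0.195042 + 0.045380 = 0.240422.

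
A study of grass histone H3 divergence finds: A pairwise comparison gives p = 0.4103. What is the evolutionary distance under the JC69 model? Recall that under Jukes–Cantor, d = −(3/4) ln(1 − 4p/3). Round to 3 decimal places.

d = −(3/4) ln(1 − 4p/3) = −0.75 ln(1 − 0.547067) = −0.75 ln(0.452933)
  = −0.75 × (-0.792011) = 0.594008 substitutions/site.

0.594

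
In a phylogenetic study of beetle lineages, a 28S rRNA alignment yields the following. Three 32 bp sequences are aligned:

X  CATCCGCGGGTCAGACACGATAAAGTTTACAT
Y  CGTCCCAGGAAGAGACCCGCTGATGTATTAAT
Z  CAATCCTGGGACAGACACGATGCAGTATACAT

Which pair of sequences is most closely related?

X–Y: 13/32 differ, p = 0.406, d = 0.585.
X–Z: 8/32 differ, p = 0.250, d = 0.304.
Y–Z: 12/32 differ, p = 0.375, d = 0.520.
The smallest distance is between X and Z.

X and Z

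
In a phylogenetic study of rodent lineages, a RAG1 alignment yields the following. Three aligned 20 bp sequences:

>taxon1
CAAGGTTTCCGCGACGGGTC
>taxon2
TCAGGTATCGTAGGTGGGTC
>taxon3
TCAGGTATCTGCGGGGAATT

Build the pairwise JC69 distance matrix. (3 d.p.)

d(taxon1,taxon2) = 0.572, d(taxon1,taxon3) = 0.687, d(taxon2,taxon3) = 0.471

taxon1–taxon2: 8/20 sites differ → p = 0.4, d = −0.75 ln(1 − 0.533333) = 0.571605 ≈ 0.572.
taxon1–taxon3: 9/20 sites differ → p = 0.45, d = −0.75 ln(1 − 0.6) = 0.687218 ≈ 0.687.
taxon2–taxon3: 7/20 sites differ → p = 0.35, d = −0.75 ln(1 − 0.466667) = 0.471457 ≈ 0.471.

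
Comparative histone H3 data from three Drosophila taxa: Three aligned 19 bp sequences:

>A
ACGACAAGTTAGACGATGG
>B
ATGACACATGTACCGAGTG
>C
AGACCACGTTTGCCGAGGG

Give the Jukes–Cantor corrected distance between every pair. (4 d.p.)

d(A,B) = 0.7489, d(A,C) = 0.5068, d(B,C) = 0.5068

A–B: 9/19 sites differ → p ≈ 0.473684, d = −0.75 ln(1 − 0.631579) = 0.748897 ≈ 0.7489.
A–C: 7/19 sites differ → p ≈ 0.368421, d = −0.75 ln(1 − 0.491228) = 0.506816 ≈ 0.5068.
B–C: 7/19 sites differ → p ≈ 0.368421, d = −0.75 ln(1 − 0.491228) = 0.506816 ≈ 0.5068.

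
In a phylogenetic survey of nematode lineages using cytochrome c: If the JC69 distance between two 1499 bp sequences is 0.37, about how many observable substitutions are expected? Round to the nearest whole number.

438

Invert JC69: p = (3/4)(1 − e^(−4d/3)) = 0.75 × (1 − e^(-0.493333)) = 0.75 × (1 − 0.610588) = 0.292059.
Expected differing sites = pL ≈ 0.292059 × 1499 = 437.796441 ≈ 438.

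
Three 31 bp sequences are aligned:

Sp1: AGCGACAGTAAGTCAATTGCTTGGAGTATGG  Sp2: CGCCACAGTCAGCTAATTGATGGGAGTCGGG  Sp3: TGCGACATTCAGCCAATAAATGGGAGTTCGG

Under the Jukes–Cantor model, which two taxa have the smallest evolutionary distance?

Sp1–Sp2: 9/31 differ, p = 0.290, d = 0.367.
Sp1–Sp3: 10/31 differ, p = 0.323, d = 0.422.
Sp2–Sp3: 8/31 differ, p = 0.258, d = 0.316.
The smallest distance is between Sp2 and Sp3.

Sp2 and Sp3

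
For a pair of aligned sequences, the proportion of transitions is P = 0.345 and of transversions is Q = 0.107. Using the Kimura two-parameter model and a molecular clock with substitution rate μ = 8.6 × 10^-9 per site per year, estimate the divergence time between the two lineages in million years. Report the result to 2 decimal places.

49.85

Under the Kimura two-parameter model, d = −½ ln(1 − 2P − Q) − ¼ ln(1 − 2Q).
1 − 2P − Q = 0.203, giving −½ ln(0.203) = 0.797275.
1 − 2Q = 0.786, giving −¼ ln(0.786) = 0.060200.
d = 0.797275 + 0.060200 = 0.857475.
Under a molecular clock d = 2μt, so t = d/(2μ) = 0.857475 / (2 × 8.6 × 10^-9) = 49.85 million years.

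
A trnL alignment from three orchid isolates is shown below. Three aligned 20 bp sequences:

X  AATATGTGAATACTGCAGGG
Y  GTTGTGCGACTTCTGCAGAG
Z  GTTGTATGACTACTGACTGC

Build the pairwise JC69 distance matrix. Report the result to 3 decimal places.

d(X,Y) = 0.471, d(X,Z) = 0.687, d(Y,Z) = 0.572

X–Y: 7/20 sites differ → p = 0.35, d = −0.75 ln(1 − 0.466667) = 0.471457 ≈ 0.471.
X–Z: 9/20 sites differ → p = 0.45, d = −0.75 ln(1 − 0.6) = 0.687218 ≈ 0.687.
Y–Z: 8/20 sites differ → p = 0.4, d = −0.75 ln(1 − 0.533333) = 0.571605 ≈ 0.572.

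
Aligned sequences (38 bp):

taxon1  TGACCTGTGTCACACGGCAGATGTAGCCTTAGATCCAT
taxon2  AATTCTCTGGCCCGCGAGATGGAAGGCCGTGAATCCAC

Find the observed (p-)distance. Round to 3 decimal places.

0.526

The sequences differ at 20 of 38 positions.
p = 20/38 = 0.526315… ≈ 0.526 (to 3 d.p.).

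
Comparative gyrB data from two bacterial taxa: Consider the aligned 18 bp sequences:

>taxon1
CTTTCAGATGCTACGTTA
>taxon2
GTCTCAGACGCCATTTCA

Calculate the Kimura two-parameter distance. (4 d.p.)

Of 18 sites, 5 differences are transitions and 2 are transversions, so P = 5/18 ≈ 0.277778 and Q = 2/18 ≈ 0.111111.
Under the Kimura two-parameter model, d = −½ ln(1 − 2P − Q) − ¼ ln(1 − 2Q).
1 − 2P − Q = 0.333333, giving −½ ln(0.333333) = 0.549307.
1 − 2Q = 0.777778, giving −¼ ln(0.777778) = 0.062829.
d = 0.549307 + 0.062829 = 0.612136.

0.6121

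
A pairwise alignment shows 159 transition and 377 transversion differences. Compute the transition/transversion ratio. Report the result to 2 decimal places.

0.42

R = 159/377 = 0.421750… ≈ 0.42 (to 2 d.p.).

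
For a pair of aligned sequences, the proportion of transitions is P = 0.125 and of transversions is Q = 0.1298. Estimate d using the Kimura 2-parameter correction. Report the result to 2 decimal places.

0.31

Under the Kimura two-parameter model, d = −½ ln(1 − 2P − Q) − ¼ ln(1 − 2Q).
1 − 2P − Q = 0.6202, giving −½ ln(0.6202) = 0.238857.
1 − 2Q = 0.7404, giving −¼ ln(0.7404) = 0.075141.
d = 0.238857 + 0.075141 = 0.313998.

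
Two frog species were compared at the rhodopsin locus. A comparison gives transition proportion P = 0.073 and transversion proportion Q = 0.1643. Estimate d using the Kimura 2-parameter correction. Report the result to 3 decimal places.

Under the Kimura two-parameter model, d = −½ ln(1 − 2P − Q) − ¼ ln(1 − 2Q).
1 − 2P − Q = 0.6897, giving −½ ln(0.6897) = 0.185749.
1 − 2Q = 0.6714, giving −¼ ln(0.6714) = 0.099598.
d = 0.185749 + 0.099598 = 0.285347.

0.285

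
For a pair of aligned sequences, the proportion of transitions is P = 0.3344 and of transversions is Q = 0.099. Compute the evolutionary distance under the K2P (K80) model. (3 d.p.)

Under the Kimura two-parameter model, d = −½ ln(1 − 2P − Q) − ¼ ln(1 − 2Q).
1 − 2P − Q = 0.2322, giving −½ ln(0.2322) = 0.730078.
1 − 2Q = 0.802, giving −¼ ln(0.802) = 0.055162.
d = 0.730078 + 0.055162 = 0.785240.

0.785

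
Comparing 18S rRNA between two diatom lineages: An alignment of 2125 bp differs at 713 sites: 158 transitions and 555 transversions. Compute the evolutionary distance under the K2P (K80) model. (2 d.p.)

0.45

P = 158/2125 ≈ 0.074353 and Q = 555/2125 ≈ 0.261176.
Under the Kimura two-parameter model, d = −½ ln(1 − 2P − Q) − ¼ ln(1 − 2Q).
1 − 2P − Q = 0.590118, giving −½ ln(0.590118) = 0.263716.
1 − 2Q = 0.477648, giving −¼ ln(0.477648) = 0.184720.
d = 0.263716 + 0.184720 = 0.448436.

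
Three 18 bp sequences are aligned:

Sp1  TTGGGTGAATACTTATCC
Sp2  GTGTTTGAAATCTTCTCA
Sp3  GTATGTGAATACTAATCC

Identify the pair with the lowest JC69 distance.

Sp1 and Sp3

Sp1–Sp2: 7/18 differ, p = 0.389, d = 0.548.
Sp1–Sp3: 4/18 differ, p = 0.222, d = 0.264.
Sp2–Sp3: 7/18 differ, p = 0.389, d = 0.548.
The smallest distance is between Sp1 and Sp3.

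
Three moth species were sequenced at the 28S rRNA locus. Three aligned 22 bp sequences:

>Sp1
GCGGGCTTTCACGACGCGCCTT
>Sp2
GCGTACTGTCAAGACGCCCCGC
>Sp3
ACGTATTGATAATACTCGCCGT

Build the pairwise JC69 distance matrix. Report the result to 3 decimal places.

Sp1–Sp2: 7/22 sites differ → p ≈ 0.318182, d = −0.75 ln(1 − 0.424243) = 0.414052 ≈ 0.414.
Sp1–Sp3: 11/22 sites differ → p = 0.5, d = −0.75 ln(1 − 0.666667) = 0.823960 ≈ 0.824.
Sp2–Sp3: 8/22 sites differ → p ≈ 0.363636, d = −0.75 ln(1 − 0.484848) = 0.497470 ≈ 0.497.

d(Sp1,Sp2) = 0.414, d(Sp1,Sp3) = 0.824, d(Sp2,Sp3) = 0.497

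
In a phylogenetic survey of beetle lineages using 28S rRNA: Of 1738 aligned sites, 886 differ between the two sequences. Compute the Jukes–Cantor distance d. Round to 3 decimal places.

p = 886/1738 ≈ 0.509781.
d = −(3/4) ln(1 − 4p/3) = −0.75 ln(1 − 0.679708) = −0.75 ln(0.320292)
  = −0.75 × (-1.138522) = 0.853892 substitutions/site.

0.854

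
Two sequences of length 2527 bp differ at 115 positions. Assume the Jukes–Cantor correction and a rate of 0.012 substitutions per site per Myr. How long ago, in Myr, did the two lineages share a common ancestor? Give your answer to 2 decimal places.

1.96

p = 115/2527 ≈ 0.045509.
d = −(3/4) ln(1 − 4p/3) = −0.75 ln(1 − 0.060679) = −0.75 ln(0.939321)
  = −0.75 × (-0.062598) = 0.046949 substitutions/site.
Under a molecular clock d = 2μt, so t = d/(2μ) = 0.046949 / (2 × 0.012) = 1.96 Myr.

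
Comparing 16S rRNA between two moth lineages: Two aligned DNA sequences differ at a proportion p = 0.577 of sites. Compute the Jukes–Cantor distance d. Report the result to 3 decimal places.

d = −(3/4) ln(1 − 4p/3) = −0.75 ln(1 − 0.769333) = −0.75 ln(0.230667)
  = −0.75 × (-1.466780) = 1.100085 substitutions/site.

1.100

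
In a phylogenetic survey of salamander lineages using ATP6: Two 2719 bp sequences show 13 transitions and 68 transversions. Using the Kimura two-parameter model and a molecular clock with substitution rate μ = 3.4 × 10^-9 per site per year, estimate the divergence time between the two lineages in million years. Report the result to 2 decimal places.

P = 13/2719 ≈ 0.004781 and Q = 68/2719 ≈ 0.025009.
Under the Kimura two-parameter model, d = −½ ln(1 − 2P − Q) − ¼ ln(1 − 2Q).
1 − 2P − Q = 0.965429, giving −½ ln(0.965429) = 0.017591.
1 − 2Q = 0.949982, giving −¼ ln(0.949982) = 0.012828.
d = 0.017591 + 0.012828 = 0.030419.
Under a molecular clock d = 2μt, so t = d/(2μ) = 0.030419 / (2 × 3.4 × 10^-9) = 4.47 million years.

4.47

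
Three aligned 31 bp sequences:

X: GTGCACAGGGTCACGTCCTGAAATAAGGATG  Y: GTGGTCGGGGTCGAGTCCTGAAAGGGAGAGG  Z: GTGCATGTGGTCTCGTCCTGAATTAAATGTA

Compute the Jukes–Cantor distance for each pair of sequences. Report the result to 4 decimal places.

d(X,Y) = 0.4217, d(X,Z) = 0.3672, d(Y,Z) = 0.6913

X–Y: 10/31 sites differ → p ≈ 0.322581, d = −0.75 ln(1 − 0.430108) = 0.421731 ≈ 0.4217.
X–Z: 9/31 sites differ → p ≈ 0.290323, d = −0.75 ln(1 − 0.387097) = 0.367161 ≈ 0.3672.
Y–Z: 14/31 sites differ → p ≈ 0.451613, d = −0.75 ln(1 − 0.602151) = 0.691262 ≈ 0.6913.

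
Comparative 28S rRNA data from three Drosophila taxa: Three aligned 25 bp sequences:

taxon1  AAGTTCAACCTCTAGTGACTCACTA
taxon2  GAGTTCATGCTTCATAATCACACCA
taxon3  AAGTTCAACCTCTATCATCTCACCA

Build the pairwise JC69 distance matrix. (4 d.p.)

d(taxon1,taxon2) = 0.6626, d(taxon1,taxon3) = 0.2326, d(taxon2,taxon3) = 0.3505

taxon1–taxon2: 11/25 sites differ → p = 0.44, d = −0.75 ln(1 − 0.586667) = 0.662626 ≈ 0.6626.
taxon1–taxon3: 5/25 sites differ → p = 0.2, d = −0.75 ln(1 − 0.266667) = 0.232617 ≈ 0.2326.
taxon2–taxon3: 7/25 sites differ → p = 0.28, d = −0.75 ln(1 − 0.373333) = 0.350505 ≈ 0.3505.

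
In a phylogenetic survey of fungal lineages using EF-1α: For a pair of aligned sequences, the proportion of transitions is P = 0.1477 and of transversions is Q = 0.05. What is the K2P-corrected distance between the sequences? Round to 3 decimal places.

0.238

Under the Kimura two-parameter model, d = −½ ln(1 − 2P − Q) − ¼ ln(1 − 2Q).
1 − 2P − Q = 0.6546, giving −½ ln(0.6546) = 0.211865.
1 − 2Q = 0.9, giving −¼ ln(0.9) = 0.026340.
d = 0.211865 + 0.026340 = 0.238205.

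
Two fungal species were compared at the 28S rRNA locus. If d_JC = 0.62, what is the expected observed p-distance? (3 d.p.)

p = (3/4)(1 − e^(−4d/3)) = 0.75 × (1 − e^(-0.826667)) = 0.75 × (1 − 0.437505) = 0.421871.

0.422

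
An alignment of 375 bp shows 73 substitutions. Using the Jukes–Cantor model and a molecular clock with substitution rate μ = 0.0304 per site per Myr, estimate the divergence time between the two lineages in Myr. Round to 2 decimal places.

p = 73/375 ≈ 0.194667.
d = −(3/4) ln(1 − 4p/3) = −0.75 ln(1 − 0.259556) = −0.75 ln(0.740444)
  = −0.75 × (-0.300505) = 0.225379 substitutions/site.
Under a molecular clock d = 2μt, so t = d/(2μ) = 0.225379 / (2 × 0.0304) = 3.71 Myr.

3.71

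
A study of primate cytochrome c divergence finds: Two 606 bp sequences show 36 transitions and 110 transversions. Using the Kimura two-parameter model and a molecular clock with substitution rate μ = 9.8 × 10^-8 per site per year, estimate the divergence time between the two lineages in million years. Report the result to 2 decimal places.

P = 36/606 ≈ 0.059406 and Q = 110/606 ≈ 0.181518.
Under the Kimura two-parameter model, d = −½ ln(1 − 2P − Q) − ¼ ln(1 − 2Q).
1 − 2P − Q = 0.69967, giving −½ ln(0.69967) = 0.178573.
1 − 2Q = 0.636964, giving −¼ ln(0.636964) = 0.112761.
d = 0.178573 + 0.112761 = 0.291334.
Under a molecular clock d = 2μt, so t = d/(2μ) = 0.291334 / (2 × 9.8 × 10^-8) = 1.49 million years.

1.49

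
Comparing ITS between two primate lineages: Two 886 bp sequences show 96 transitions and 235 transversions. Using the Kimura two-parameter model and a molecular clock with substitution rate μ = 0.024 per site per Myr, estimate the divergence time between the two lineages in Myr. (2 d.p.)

P = 96/886 ≈ 0.108352 and Q = 235/886 ≈ 0.265237.
Under the Kimura two-parameter model, d = −½ ln(1 − 2P − Q) − ¼ ln(1 − 2Q).
1 − 2P − Q = 0.518059, giving −½ ln(0.518059) = 0.328833.
1 − 2Q = 0.469526, giving −¼ ln(0.469526) = 0.189008.
d = 0.328833 + 0.189008 = 0.517841.
Under a molecular clock d = 2μt, so t = d/(2μ) = 0.517841 / (2 × 0.024) = 10.79 Myr.

10.79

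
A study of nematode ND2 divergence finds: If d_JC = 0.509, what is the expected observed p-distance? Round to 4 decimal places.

p = (3/4)(1 − e^(−4d/3)) = 0.75 × (1 − e^(-0.678667)) = 0.75 × (1 − 0.507293) = 0.369530.

0.3695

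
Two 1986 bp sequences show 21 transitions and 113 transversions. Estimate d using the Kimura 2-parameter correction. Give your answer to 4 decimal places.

P = 21/1986 ≈ 0.010574 and Q = 113/1986 ≈ 0.056898.
Under the Kimura two-parameter model, d = −½ ln(1 − 2P − Q) − ¼ ln(1 − 2Q).
1 − 2P − Q = 0.921954, giving −½ ln(0.921954) = 0.040630.
1 − 2Q = 0.886204, giving −¼ ln(0.886204) = 0.030202.
d = 0.040630 + 0.030202 = 0.070832.

0.0708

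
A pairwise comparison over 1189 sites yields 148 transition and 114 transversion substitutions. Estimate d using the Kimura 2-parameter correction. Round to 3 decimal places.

0.265

P = 148/1189 ≈ 0.124474 and Q = 114/1189 ≈ 0.095879.
Under the Kimura two-parameter model, d = −½ ln(1 − 2P − Q) − ¼ ln(1 − 2Q).
1 − 2P − Q = 0.655173, giving −½ ln(0.655173) = 0.211428.
1 − 2Q = 0.808242, giving −¼ ln(0.808242) = 0.053223.
d = 0.211428 + 0.053223 = 0.264651.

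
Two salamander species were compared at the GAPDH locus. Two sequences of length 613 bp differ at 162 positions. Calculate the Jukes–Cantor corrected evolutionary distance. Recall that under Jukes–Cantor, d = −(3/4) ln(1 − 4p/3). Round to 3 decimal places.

0.326

p = 162/613 ≈ 0.264274.
d = −(3/4) ln(1 − 4p/3) = −0.75 ln(1 − 0.352365) = −0.75 ln(0.647635)
  = −0.75 × (-0.434428) = 0.325821 substitutions/site.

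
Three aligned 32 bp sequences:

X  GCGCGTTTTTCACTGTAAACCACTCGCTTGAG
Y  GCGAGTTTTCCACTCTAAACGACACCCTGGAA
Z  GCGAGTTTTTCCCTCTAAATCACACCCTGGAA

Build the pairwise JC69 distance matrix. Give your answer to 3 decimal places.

d(X,Y) = 0.304, d(X,Z) = 0.304, d(Y,Z) = 0.137

X–Y: 8/32 sites differ → p = 0.25, d = −0.75 ln(1 − 0.333333) = 0.304098 ≈ 0.304.
X–Z: 8/32 sites differ → p = 0.25, d = −0.75 ln(1 − 0.333333) = 0.304098 ≈ 0.304.
Y–Z: 4/32 sites differ → p = 0.125, d = −0.75 ln(1 − 0.166667) = 0.136741 ≈ 0.137.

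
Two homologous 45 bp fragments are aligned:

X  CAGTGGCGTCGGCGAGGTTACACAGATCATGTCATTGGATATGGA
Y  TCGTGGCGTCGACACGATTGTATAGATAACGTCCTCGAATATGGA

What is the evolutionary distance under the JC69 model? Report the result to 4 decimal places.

0.4019

The sequences differ at 14 of 45 sites, so p = 14/45 ≈ 0.311111.
d = −(3/4) ln(1 − 4p/3) = −0.75 ln(1 − 0.414815) = −0.75 ln(0.585185)
  = −0.75 × (-0.535827) = 0.401870 substitutions/site.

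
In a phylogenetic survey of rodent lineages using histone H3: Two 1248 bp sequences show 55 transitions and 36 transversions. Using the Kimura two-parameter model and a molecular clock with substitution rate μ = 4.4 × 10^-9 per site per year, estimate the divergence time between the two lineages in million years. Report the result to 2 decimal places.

P = 55/1248 ≈ 0.044071 and Q = 36/1248 ≈ 0.028846.
Under the Kimura two-parameter model, d = −½ ln(1 − 2P − Q) − ¼ ln(1 − 2Q).
1 − 2P − Q = 0.883012, giving −½ ln(0.883012) = 0.062208.
1 − 2Q = 0.942308, giving −¼ ln(0.942308) = 0.014856.
d = 0.062208 + 0.014856 = 0.077064.
Under a molecular clock d = 2μt, so t = d/(2μ) = 0.077064 / (2 × 4.4 × 10^-9) = 8.76 million years.

8.76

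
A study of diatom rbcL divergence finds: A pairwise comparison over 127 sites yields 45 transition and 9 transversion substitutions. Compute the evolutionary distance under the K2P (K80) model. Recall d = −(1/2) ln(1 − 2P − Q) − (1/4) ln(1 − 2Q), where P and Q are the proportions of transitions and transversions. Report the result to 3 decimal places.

P = 45/127 ≈ 0.354331 and Q = 9/127 ≈ 0.070866.
Under the Kimura two-parameter model, d = −½ ln(1 − 2P − Q) − ¼ ln(1 − 2Q).
1 − 2P − Q = 0.220472, giving −½ ln(0.220472) = 0.755992.
1 − 2Q = 0.858268, giving −¼ ln(0.858268) = 0.038210.
d = 0.755992 + 0.038210 = 0.794202.

0.794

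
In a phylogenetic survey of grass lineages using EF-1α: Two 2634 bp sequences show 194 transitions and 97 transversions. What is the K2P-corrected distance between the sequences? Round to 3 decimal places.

0.121

P = 194/2634 ≈ 0.073652 and Q = 97/2634 ≈ 0.036826.
Under the Kimura two-parameter model, d = −½ ln(1 − 2P − Q) − ¼ ln(1 − 2Q).
1 − 2P − Q = 0.81587, giving −½ ln(0.81587) = 0.101750.
1 − 2Q = 0.926348, giving −¼ ln(0.926348) = 0.019126.
d = 0.101750 + 0.019126 = 0.120876.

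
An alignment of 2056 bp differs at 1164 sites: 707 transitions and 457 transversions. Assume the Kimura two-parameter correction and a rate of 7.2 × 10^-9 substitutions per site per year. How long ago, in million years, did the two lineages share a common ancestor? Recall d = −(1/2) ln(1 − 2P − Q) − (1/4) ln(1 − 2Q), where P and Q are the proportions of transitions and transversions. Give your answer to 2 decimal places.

P = 707/2056 ≈ 0.343872 and Q = 457/2056 ≈ 0.222276.
Under the Kimura two-parameter model, d = −½ ln(1 − 2P − Q) − ¼ ln(1 − 2Q).
1 − 2P − Q = 0.08998, giving −½ ln(0.08998) = 1.204084.
1 − 2Q = 0.555448, giving −¼ ln(0.555448) = 0.146995.
d = 1.204084 + 0.146995 = 1.351079.
Under a molecular clock d = 2μt, so t = d/(2μ) = 1.351079 / (2 × 7.2 × 10^-9) = 93.82 million years.

93.82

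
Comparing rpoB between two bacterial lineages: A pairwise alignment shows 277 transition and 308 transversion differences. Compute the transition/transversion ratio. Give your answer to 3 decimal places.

0.899

R = 277/308 = 0.899350… ≈ 0.899 (to 3 d.p.).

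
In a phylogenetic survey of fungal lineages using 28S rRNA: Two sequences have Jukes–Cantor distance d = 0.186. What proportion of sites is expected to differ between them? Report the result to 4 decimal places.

p = (3/4)(1 − e^(−4d/3)) = 0.75 × (1 − e^(-0.248)) = 0.75 × (1 − 0.780360) = 0.164730.

0.1647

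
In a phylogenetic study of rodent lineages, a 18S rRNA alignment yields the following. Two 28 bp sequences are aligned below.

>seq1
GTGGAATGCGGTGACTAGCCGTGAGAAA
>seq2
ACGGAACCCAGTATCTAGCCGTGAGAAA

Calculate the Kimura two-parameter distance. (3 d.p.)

Of 28 sites, 5 differences are transitions and 2 are transversions, so P = 5/28 ≈ 0.178571 and Q = 2/28 ≈ 0.071429.
Under the Kimura two-parameter model, d = −½ ln(1 − 2P − Q) − ¼ ln(1 − 2Q).
1 − 2P − Q = 0.571429, giving −½ ln(0.571429) = 0.279808.
1 − 2Q = 0.857142, giving −¼ ln(0.857142) = 0.038538.
d = 0.279808 + 0.038538 = 0.318346.

0.318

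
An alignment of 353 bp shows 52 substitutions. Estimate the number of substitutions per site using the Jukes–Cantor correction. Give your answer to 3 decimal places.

p = 52/353 ≈ 0.147309.
d = −(3/4) ln(1 − 4p/3) = −0.75 ln(1 − 0.196412) = −0.75 ln(0.803588)
  = −0.75 × (-0.218669) = 0.164002 substitutions/site.

0.164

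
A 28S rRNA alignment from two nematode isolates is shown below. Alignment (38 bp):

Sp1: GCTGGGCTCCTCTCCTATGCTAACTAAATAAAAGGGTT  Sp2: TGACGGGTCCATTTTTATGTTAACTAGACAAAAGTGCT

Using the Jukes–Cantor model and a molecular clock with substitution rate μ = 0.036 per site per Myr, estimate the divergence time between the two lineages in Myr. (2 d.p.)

The sequences differ at 14 of 38 sites, so p = 14/38 ≈ 0.368421.
d = −(3/4) ln(1 − 4p/3) = −0.75 ln(1 − 0.491228) = −0.75 ln(0.508772)
  = −0.75 × (-0.675755) = 0.506816 substitutions/site.
Under a molecular clock d = 2μt, so t = d/(2μ) = 0.506816 / (2 × 0.036) = 7.04 Myr.

7.04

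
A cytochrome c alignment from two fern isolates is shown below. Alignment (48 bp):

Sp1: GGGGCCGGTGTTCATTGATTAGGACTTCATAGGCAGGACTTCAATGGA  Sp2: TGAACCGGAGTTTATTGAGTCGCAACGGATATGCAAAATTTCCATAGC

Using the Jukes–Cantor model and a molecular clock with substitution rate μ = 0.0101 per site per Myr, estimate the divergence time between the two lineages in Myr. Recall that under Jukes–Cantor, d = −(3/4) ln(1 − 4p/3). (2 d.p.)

27.86

The sequences differ at 19 of 48 sites, so p = 19/48 ≈ 0.395833.
d = −(3/4) ln(1 − 4p/3) = −0.75 ln(1 − 0.527777) = −0.75 ln(0.472223)
  = −0.75 × (-0.750304) = 0.562728 substitutions/site.
Under a molecular clock d = 2μt, so t = d/(2μ) = 0.562728 / (2 × 0.0101) = 27.86 Myr.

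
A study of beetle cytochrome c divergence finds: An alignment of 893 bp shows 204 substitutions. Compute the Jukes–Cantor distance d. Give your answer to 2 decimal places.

p = 204/893 ≈ 0.228443.
d = −(3/4) ln(1 − 4p/3) = −0.75 ln(1 − 0.304591) = −0.75 ln(0.695409)
  = −0.75 × (-0.363255) = 0.272441 substitutions/site.

0.27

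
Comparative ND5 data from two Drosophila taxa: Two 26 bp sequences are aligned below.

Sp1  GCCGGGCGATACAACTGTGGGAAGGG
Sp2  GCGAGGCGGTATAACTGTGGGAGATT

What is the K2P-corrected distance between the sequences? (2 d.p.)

0.41

Of 26 sites, 5 differences are transitions and 3 are transversions, so P = 5/26 ≈ 0.192308 and Q = 3/26 ≈ 0.115385.
Under the Kimura two-parameter model, d = −½ ln(1 − 2P − Q) − ¼ ln(1 − 2Q).
1 − 2P − Q = 0.499999, giving −½ ln(0.499999) = 0.346575.
1 − 2Q = 0.76923, giving −¼ ln(0.76923) = 0.065591.
d = 0.346575 + 0.065591 = 0.412166.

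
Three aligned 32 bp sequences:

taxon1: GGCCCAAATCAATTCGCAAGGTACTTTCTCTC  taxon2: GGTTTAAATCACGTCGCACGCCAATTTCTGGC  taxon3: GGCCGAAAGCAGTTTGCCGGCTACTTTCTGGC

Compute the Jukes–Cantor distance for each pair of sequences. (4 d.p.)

taxon1–taxon2: 11/32 sites differ → p = 0.34375, d = −0.75 ln(1 − 0.458333) = 0.459828 ≈ 0.4598.
taxon1–taxon3: 9/32 sites differ → p = 0.28125, d = −0.75 ln(1 − 0.375) = 0.352503 ≈ 0.3525.
taxon2–taxon3: 11/32 sites differ → p = 0.34375, d = −0.75 ln(1 − 0.458333) = 0.459828 ≈ 0.4598.

d(taxon1,taxon2) = 0.4598, d(taxon1,taxon3) = 0.3525, d(taxon2,taxon3) = 0.4598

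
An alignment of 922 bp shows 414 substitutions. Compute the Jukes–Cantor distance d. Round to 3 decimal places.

0.685

p = 414/922 ≈ 0.449024.
d = −(3/4) ln(1 − 4p/3) = −0.75 ln(1 − 0.598699) = −0.75 ln(0.401301)
  = −0.75 × (-0.913044) = 0.684783 substitutions/site.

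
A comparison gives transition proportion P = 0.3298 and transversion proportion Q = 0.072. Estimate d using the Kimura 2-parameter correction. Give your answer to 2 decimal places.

Under the Kimura two-parameter model, d = −½ ln(1 − 2P − Q) − ¼ ln(1 − 2Q).
1 − 2P − Q = 0.2684, giving −½ ln(0.2684) = 0.657638.
1 − 2Q = 0.856, giving −¼ ln(0.856) = 0.038871.
d = 0.657638 + 0.038871 = 0.696509.

0.70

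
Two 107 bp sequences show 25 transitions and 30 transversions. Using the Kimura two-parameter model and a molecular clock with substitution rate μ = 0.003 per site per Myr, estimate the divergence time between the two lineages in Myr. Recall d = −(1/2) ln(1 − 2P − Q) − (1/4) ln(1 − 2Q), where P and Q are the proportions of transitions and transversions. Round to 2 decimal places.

149.03

P = 25/107 ≈ 0.233645 and Q = 30/107 ≈ 0.280374.
Under the Kimura two-parameter model, d = −½ ln(1 − 2P − Q) − ¼ ln(1 − 2Q).
1 − 2P − Q = 0.252336, giving −½ ln(0.252336) = 0.688497.
1 − 2Q = 0.439252, giving −¼ ln(0.439252) = 0.205670.
d = 0.688497 + 0.205670 = 0.894167.
Under a molecular clock d = 2μt, so t = d/(2μ) = 0.894167 / (2 × 0.003) = 149.03 Myr.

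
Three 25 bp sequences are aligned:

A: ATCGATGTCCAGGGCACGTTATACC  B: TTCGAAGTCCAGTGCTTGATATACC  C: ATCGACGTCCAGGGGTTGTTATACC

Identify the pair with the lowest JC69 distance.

A–B: 6/25 differ, p = 0.240, d = 0.289.
A–C: 4/25 differ, p = 0.160, d = 0.180.
B–C: 5/25 differ, p = 0.200, d = 0.233.
The smallest distance is between A and C.

A and C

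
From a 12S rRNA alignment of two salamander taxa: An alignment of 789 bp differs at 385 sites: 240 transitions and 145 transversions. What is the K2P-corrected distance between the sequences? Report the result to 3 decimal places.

P = 240/789 ≈ 0.304183 and Q = 145/789 ≈ 0.183777.
Under the Kimura two-parameter model, d = −½ ln(1 − 2P − Q) − ¼ ln(1 − 2Q).
1 − 2P − Q = 0.207857, giving −½ ln(0.207857) = 0.785452.
1 − 2Q = 0.632446, giving −¼ ln(0.632446) = 0.114540.
d = 0.785452 + 0.114540 = 0.899992.

0.900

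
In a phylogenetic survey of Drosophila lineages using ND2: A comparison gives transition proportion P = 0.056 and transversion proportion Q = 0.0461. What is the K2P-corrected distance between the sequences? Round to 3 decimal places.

0.110

Under the Kimura two-parameter model, d = −½ ln(1 − 2P − Q) − ¼ ln(1 − 2Q).
1 − 2P − Q = 0.8419, giving −½ ln(0.8419) = 0.086047.
1 − 2Q = 0.9078, giving −¼ ln(0.9078) = 0.024183.
d = 0.086047 + 0.024183 = 0.110230.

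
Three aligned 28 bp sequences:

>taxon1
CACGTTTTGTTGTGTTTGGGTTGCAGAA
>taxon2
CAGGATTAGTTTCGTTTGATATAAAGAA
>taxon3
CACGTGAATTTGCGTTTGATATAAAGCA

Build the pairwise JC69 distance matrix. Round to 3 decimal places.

taxon1–taxon2: 10/28 sites differ → p ≈ 0.357143, d = −0.75 ln(1 − 0.476191) = 0.484971 ≈ 0.485.
taxon1–taxon3: 11/28 sites differ → p ≈ 0.392857, d = −0.75 ln(1 − 0.523809) = 0.556452 ≈ 0.556.
taxon2–taxon3: 7/28 sites differ → p = 0.25, d = −0.75 ln(1 − 0.333333) = 0.304098 ≈ 0.304.

d(taxon1,taxon2) = 0.485, d(taxon1,taxon3) = 0.556, d(taxon2,taxon3) = 0.304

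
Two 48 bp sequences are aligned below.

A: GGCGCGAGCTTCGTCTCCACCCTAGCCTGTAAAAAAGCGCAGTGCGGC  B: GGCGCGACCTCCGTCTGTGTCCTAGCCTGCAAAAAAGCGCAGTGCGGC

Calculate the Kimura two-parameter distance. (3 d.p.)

Of 48 sites, 5 differences are transitions and 2 are transversions, so P = 5/48 ≈ 0.104167 and Q = 2/48 ≈ 0.041667.
Under the Kimura two-parameter model, d = −½ ln(1 − 2P − Q) − ¼ ln(1 − 2Q).
1 − 2P − Q = 0.749999, giving −½ ln(0.749999) = 0.143842.
1 − 2Q = 0.916666, giving −¼ ln(0.916666) = 0.021753.
d = 0.143842 + 0.021753 = 0.165595.

0.166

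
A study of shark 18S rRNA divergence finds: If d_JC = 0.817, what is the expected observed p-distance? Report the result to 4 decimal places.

p = (3/4)(1 − e^(−4d/3)) = 0.75 × (1 − e^(-1.089333)) = 0.75 × (1 − 0.336441) = 0.497669.

0.4977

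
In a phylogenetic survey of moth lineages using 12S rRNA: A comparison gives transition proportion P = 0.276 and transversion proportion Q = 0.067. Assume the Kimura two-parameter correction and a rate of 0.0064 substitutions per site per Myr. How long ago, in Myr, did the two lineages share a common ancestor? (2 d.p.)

Under the Kimura two-parameter model, d = −½ ln(1 − 2P − Q) − ¼ ln(1 − 2Q).
1 − 2P − Q = 0.381, giving −½ ln(0.381) = 0.482478.
1 − 2Q = 0.866, giving −¼ ln(0.866) = 0.035968.
d = 0.482478 + 0.035968 = 0.518446.
Under a molecular clock d = 2μt, so t = d/(2μ) = 0.518446 / (2 × 0.0064) = 40.50 Myr.

40.50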